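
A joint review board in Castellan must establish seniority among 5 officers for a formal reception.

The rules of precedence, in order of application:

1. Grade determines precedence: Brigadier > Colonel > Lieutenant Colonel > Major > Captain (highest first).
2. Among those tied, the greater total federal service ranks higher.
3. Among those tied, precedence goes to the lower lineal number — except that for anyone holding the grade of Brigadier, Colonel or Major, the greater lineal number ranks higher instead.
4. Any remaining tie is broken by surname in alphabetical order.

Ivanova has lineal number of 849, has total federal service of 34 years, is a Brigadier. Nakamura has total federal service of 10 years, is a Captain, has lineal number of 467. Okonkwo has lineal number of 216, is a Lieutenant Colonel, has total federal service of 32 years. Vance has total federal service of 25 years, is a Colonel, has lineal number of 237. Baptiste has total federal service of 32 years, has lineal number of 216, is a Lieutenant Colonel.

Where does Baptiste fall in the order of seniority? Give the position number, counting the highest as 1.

By grade: Ivanova (Brigadier); then Vance (Colonel); then Baptiste and Okonkwo (Lieutenant Colonel); then Nakamura (Captain).
Baptiste and Okonkwo both have total federal service 32 years, so the next rule applies.
Baptiste and Okonkwo both have lineal number 216, so the next rule applies.
Among Baptiste and Okonkwo, alphabetically by surname: Baptiste before Okonkwo.
Order: Ivanova, Vance, Baptiste, Okonkwo, Nakamura. So position 3.

3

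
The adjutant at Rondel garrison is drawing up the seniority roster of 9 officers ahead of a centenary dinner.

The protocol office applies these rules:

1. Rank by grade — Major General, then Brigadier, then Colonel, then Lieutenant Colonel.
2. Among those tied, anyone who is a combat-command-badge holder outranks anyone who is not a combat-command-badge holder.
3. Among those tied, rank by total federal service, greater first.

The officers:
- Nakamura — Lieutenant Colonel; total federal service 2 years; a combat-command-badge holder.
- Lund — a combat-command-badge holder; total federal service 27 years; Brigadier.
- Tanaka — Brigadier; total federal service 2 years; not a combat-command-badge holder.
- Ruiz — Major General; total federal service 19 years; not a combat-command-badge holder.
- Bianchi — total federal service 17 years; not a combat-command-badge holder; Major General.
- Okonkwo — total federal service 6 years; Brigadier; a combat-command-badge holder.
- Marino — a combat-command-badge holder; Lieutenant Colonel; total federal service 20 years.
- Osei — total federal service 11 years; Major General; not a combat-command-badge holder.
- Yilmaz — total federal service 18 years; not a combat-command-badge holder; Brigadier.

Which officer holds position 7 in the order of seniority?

By grade: Ruiz, Bianchi and Osei (Major General); then Lund, Okonkwo, Yilmaz and Tanaka (Brigadier); then Marino and Nakamura (Lieutenant Colonel).
Ruiz, Bianchi and Osei are each not a combat-command-badge holder, so the next rule applies.
Among Ruiz, Bianchi and Osei, by total federal service (higher first): Ruiz (19 years) before Bianchi (17 years) before Osei (11 years).
Among Lund, Okonkwo, Yilmaz and Tanaka, a combat-command-badge holder before not a combat-command-badge holder: Lund and Okonkwo (a combat-command-badge holder) before Yilmaz and Tanaka (not a combat-command-badge holder).
Among Lund and Okonkwo, by total federal service (higher first): Lund (27 years) before Okonkwo (6 years).
Among Yilmaz and Tanaka, by total federal service (higher first): Yilmaz (18 years) before Tanaka (2 years).
Marino and Nakamura are each a combat-command-badge holder, so the next rule applies.
Among Marino and Nakamura, by total federal service (higher first): Marino (20 years) before Nakamura (2 years).
Order: Ruiz, Bianchi, Osei, Lund, Okonkwo, Yilmaz, Tanaka, Marino, Nakamura.

Tanaka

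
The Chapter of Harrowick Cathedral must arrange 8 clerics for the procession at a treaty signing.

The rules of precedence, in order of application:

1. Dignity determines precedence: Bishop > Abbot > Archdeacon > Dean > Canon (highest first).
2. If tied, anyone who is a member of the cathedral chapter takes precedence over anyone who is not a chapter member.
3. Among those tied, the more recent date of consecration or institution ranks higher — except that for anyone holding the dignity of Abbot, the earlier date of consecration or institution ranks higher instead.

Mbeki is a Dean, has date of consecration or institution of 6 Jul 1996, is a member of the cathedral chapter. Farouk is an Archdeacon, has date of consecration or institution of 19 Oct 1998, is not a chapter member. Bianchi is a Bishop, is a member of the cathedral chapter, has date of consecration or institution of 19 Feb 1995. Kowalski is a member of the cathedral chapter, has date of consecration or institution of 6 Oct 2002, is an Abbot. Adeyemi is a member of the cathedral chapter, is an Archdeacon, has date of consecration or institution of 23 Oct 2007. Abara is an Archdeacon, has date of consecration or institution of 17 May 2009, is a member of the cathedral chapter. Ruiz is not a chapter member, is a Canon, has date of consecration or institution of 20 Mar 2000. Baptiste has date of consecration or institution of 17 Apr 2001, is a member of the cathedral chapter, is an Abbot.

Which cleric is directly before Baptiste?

By dignity: Bianchi (Bishop); then Baptiste and Kowalski (Abbot); then Abara, Adeyemi and Farouk (Archdeacon); then Mbeki (Dean); then Ruiz (Canon).
Baptiste and Kowalski are each a member of the cathedral chapter, so the next rule applies.
Among Baptiste and Kowalski, by date of consecration or institution (earlier first) (reversed rule for this group): Baptiste (17 Apr 2001) before Kowalski (6 Oct 2002).
Among Abara, Adeyemi and Farouk, a member of the cathedral chapter before not a chapter member: Abara and Adeyemi (a member of the cathedral chapter) before Farouk (not a chapter member).
Among Abara and Adeyemi, by date of consecration or institution (later first): Abara (17 May 2009) before Adeyemi (23 Oct 2007).
Order: Bianchi, Baptiste, Kowalski, Abara, Adeyemi, Farouk, Mbeki, Ruiz.

Bianchi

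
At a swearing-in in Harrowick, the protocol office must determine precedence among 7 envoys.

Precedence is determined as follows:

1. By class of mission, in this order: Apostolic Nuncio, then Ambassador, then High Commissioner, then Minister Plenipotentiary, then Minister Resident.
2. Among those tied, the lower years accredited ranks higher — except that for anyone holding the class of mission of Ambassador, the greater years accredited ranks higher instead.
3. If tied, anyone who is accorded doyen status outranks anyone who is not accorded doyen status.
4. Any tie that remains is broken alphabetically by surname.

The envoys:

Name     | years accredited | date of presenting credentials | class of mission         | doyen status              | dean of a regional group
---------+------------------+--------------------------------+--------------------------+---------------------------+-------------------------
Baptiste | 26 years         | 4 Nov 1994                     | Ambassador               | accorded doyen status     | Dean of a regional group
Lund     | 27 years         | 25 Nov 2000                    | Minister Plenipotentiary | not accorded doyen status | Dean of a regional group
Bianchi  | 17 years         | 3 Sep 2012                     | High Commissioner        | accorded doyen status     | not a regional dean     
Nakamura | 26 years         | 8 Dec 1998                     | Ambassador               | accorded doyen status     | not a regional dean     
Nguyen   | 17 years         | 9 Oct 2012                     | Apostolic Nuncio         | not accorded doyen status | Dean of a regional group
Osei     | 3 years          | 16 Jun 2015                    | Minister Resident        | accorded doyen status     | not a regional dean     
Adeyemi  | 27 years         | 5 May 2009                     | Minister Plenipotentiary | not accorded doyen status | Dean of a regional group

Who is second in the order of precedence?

Baptiste

By class of mission: Nguyen (Apostolic Nuncio); then Baptiste and Nakamura (Ambassador); then Bianchi (High Commissioner); then Adeyemi and Lund (Minister Plenipotentiary); then Osei (Minister Resident).
Baptiste and Nakamura both have years accredited 26 years, so the next rule applies.
Baptiste and Nakamura are each accorded doyen status, so the next rule applies.
Among Baptiste and Nakamura, alphabetically by surname: Baptiste before Nakamura.
Adeyemi and Lund both have years accredited 27 years, so the next rule applies.
Adeyemi and Lund are each not accorded doyen status, so the next rule applies.
Among Adeyemi and Lund, alphabetically by surname: Adeyemi before Lund.
Order: Nguyen, Baptiste, Nakamura, Bianchi, Adeyemi, Lund, Osei.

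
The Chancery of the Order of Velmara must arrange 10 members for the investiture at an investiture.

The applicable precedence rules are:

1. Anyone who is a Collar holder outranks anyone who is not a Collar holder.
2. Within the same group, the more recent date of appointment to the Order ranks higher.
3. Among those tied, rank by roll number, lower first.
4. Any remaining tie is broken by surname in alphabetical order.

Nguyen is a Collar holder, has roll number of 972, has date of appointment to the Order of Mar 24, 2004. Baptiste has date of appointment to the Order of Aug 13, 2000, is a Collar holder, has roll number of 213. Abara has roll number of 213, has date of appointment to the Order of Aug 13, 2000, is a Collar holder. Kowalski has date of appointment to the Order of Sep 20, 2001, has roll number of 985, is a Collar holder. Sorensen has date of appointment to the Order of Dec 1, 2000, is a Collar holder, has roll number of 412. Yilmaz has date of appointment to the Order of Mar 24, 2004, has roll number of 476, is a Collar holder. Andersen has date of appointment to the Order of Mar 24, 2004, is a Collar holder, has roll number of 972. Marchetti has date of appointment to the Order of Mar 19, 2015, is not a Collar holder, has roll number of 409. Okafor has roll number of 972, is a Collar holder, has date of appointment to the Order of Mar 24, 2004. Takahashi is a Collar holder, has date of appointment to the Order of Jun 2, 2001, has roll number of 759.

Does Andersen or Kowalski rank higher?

Andersen

By the first rule: Yilmaz, Andersen, Nguyen, Okafor, Kowalski, Takahashi, Sorensen, Abara and Baptiste (each a Collar holder); then Marchetti (not a Collar holder).
Among Yilmaz, Andersen, Nguyen, Okafor, Kowalski, Takahashi, Sorensen, Abara and Baptiste, by date of appointment to the Order (later first): Yilmaz, Andersen, Nguyen and Okafor (Mar 24, 2004) before Kowalski (Sep 20, 2001) before Takahashi (Jun 2, 2001) before Sorensen (Dec 1, 2000) before Abara and Baptiste (Aug 13, 2000).
Among Yilmaz, Andersen, Nguyen and Okafor, by roll number (lower first): Yilmaz (476) before Andersen, Nguyen and Okafor (972).
Among Andersen, Nguyen and Okafor, alphabetically by surname: Andersen before Nguyen before Okafor.
Abara and Baptiste both have roll number 213, so the next rule applies.
Among Abara and Baptiste, alphabetically by surname: Abara before Baptiste.
So Andersen takes precedence.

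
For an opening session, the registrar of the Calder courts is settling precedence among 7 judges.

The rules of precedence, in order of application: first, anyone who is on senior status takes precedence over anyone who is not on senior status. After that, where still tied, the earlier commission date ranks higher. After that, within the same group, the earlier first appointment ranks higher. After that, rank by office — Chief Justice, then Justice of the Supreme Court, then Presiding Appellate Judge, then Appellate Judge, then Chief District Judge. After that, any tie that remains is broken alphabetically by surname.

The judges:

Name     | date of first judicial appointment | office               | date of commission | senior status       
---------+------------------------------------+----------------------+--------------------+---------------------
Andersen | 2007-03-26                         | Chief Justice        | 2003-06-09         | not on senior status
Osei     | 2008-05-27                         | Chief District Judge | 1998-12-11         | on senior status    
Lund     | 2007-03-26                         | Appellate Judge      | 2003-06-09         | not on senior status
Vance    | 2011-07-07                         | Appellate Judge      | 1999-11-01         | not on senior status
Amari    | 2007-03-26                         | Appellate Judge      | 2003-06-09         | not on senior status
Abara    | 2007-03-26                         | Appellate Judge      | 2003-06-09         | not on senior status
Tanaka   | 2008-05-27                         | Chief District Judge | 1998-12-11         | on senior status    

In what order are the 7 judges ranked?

By the first rule: Osei and Tanaka (both on senior status); then Vance, Andersen, Abara, Amari and Lund (each not on senior status).
Osei and Tanaka both have date of commission 1998-12-11, so the next rule applies.
Osei and Tanaka both have date of first judicial appointment 2008-05-27, so the next rule applies.
Osei and Tanaka are each Chief District Judge, so the next rule applies.
Among Osei and Tanaka, alphabetically by surname: Osei before Tanaka.
Among Vance, Andersen, Abara, Amari and Lund, by date of commission (earlier first): Vance (1999-11-01) before Andersen, Abara, Amari and Lund (2003-06-09).
Andersen, Abara, Amari and Lund all have date of first judicial appointment 2007-03-26, so the next rule applies.
Among Andersen, Abara, Amari and Lund, by office: Andersen (Chief Justice) before Abara, Amari and Lund (Appellate Judge).
Among Abara, Amari and Lund, alphabetically by surname: Abara before Amari before Lund.
Full order: Osei, Tanaka, Vance, Andersen, Abara, Amari, Lund.

Osei, Tanaka, Vance, Andersen, Abara, Amari, Lund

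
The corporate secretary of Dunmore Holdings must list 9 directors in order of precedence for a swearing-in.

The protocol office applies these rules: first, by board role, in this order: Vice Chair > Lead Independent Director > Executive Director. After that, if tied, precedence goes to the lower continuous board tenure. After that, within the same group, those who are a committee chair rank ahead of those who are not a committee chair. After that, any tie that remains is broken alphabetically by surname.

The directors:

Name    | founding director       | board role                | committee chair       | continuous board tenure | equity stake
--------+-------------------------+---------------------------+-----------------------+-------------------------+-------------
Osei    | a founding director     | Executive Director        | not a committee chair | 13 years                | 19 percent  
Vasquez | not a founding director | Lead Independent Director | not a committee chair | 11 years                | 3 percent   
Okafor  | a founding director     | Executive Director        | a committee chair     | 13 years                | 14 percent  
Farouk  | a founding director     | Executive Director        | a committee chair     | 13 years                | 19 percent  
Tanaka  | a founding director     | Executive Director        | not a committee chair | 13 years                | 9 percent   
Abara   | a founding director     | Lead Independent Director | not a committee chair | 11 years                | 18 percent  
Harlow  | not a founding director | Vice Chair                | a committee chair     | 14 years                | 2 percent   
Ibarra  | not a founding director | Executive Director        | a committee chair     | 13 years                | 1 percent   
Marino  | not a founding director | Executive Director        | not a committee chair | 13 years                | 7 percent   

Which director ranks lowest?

By board role: Harlow (Vice Chair); then Abara and Vasquez (Lead Independent Director); then Farouk, Ibarra, Okafor, Marino, Osei and Tanaka (Executive Director).
Abara and Vasquez both have continuous board tenure 11 years, so the next rule applies.
Abara and Vasquez are each not a committee chair, so the next rule applies.
Among Abara and Vasquez, alphabetically by surname: Abara before Vasquez.
Farouk, Ibarra, Okafor, Marino, Osei and Tanaka all have continuous board tenure 13 years, so the next rule applies.
Among Farouk, Ibarra, Okafor, Marino, Osei and Tanaka, a committee chair before not a committee chair: Farouk, Ibarra and Okafor (a committee chair) before Marino, Osei and Tanaka (not a committee chair).
Among Farouk, Ibarra and Okafor, alphabetically by surname: Farouk before Ibarra before Okafor.
Among Marino, Osei and Tanaka, alphabetically by surname: Marino before Osei before Tanaka.
Order: Harlow, Abara, Vasquez, Farouk, Ibarra, Okafor, Marino, Osei, Tanaka.

Tanaka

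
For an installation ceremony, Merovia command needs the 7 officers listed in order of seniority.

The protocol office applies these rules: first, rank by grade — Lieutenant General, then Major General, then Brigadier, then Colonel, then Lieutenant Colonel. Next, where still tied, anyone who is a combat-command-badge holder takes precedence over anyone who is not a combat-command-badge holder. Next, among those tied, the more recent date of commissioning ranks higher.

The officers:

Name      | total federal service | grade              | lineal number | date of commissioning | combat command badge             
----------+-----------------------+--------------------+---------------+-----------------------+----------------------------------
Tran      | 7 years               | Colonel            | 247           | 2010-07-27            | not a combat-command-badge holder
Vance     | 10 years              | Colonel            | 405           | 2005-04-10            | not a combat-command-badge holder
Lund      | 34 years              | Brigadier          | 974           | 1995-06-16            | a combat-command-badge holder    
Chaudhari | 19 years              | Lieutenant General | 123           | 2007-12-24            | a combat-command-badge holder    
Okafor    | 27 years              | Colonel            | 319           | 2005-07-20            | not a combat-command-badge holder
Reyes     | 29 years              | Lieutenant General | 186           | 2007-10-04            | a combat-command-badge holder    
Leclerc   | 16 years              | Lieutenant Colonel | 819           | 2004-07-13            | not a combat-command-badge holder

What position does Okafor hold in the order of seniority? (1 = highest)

By grade: Chaudhari and Reyes (Lieutenant General); then Lund (Brigadier); then Tran, Okafor and Vance (Colonel); then Leclerc (Lieutenant Colonel).
Chaudhari and Reyes are each a combat-command-badge holder, so the next rule applies.
Among Chaudhari and Reyes, by date of commissioning (later first): Chaudhari (2007-12-24) before Reyes (2007-10-04).
Tran, Okafor and Vance are each not a combat-command-badge holder, so the next rule applies.
Among Tran, Okafor and Vance, by date of commissioning (later first): Tran (2010-07-27) before Okafor (2005-07-20) before Vance (2005-04-10).
Order: Chaudhari, Reyes, Lund, Tran, Okafor, Vance, Leclerc. So position 5.

5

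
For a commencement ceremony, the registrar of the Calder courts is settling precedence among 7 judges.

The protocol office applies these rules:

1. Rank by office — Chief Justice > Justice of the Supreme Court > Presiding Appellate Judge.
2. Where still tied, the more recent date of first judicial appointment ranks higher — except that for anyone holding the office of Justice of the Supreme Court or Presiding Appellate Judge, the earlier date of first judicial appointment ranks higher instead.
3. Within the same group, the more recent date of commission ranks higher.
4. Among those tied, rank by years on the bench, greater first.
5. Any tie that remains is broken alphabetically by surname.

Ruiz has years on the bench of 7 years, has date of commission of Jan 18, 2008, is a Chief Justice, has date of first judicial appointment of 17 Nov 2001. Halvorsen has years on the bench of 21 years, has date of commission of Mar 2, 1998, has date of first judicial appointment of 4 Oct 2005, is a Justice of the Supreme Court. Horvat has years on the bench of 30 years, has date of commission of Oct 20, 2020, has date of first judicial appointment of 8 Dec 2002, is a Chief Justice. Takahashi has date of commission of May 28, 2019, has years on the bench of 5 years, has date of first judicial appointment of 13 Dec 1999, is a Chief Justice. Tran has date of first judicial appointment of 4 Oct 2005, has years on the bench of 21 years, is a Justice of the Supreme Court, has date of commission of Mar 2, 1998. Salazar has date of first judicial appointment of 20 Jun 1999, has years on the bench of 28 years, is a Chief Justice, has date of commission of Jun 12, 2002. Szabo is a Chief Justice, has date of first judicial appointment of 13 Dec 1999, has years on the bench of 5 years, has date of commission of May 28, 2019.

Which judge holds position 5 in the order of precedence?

Salazar

By office: Horvat, Ruiz, Szabo, Takahashi and Salazar (Chief Justice); then Halvorsen and Tran (Justice of the Supreme Court).
Among Horvat, Ruiz, Szabo, Takahashi and Salazar, by date of first judicial appointment (later first): Horvat (8 Dec 2002) before Ruiz (17 Nov 2001) before Szabo and Takahashi (13 Dec 1999) before Salazar (20 Jun 1999).
Szabo and Takahashi both have date of commission May 28, 2019, so the next rule applies.
Szabo and Takahashi both have years on the bench 5 years, so the next rule applies.
Among Szabo and Takahashi, alphabetically by surname: Szabo before Takahashi.
Halvorsen and Tran both have date of first judicial appointment 4 Oct 2005, so the next rule applies.
Halvorsen and Tran both have date of commission Mar 2, 1998, so the next rule applies.
Halvorsen and Tran both have years on the bench 21 years, so the next rule applies.
Among Halvorsen and Tran, alphabetically by surname: Halvorsen before Tran.
Order: Horvat, Ruiz, Szabo, Takahashi, Salazar, Halvorsen, Tran.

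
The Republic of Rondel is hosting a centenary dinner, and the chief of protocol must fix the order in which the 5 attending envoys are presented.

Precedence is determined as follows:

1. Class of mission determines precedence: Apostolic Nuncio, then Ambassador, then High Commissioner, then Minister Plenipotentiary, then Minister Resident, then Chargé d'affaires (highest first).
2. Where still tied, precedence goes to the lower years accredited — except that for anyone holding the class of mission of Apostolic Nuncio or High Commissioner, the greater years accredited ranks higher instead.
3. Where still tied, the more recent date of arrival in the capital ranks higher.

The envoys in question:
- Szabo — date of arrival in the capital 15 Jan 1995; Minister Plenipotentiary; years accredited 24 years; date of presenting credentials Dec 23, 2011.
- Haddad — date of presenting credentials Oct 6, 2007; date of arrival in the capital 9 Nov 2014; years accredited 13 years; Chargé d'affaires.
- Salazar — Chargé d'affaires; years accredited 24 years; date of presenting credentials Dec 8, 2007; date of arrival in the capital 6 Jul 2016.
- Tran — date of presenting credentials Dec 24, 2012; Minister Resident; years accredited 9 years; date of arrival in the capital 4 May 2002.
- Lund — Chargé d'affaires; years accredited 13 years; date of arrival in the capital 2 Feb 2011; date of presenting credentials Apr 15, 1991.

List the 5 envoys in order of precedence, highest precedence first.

Szabo, Tran, Haddad, Lund, Salazar

By class of mission: Szabo (Minister Plenipotentiary); then Tran (Minister Resident); then Haddad, Lund and Salazar (Chargé d'affaires).
Among Haddad, Lund and Salazar, by years accredited (lower first): Haddad and Lund (13 years) before Salazar (24 years).
Among Haddad and Lund, by date of arrival in the capital (later first): Haddad (9 Nov 2014) before Lund (2 Feb 2011).
Full order: Szabo, Tran, Haddad, Lund, Salazar.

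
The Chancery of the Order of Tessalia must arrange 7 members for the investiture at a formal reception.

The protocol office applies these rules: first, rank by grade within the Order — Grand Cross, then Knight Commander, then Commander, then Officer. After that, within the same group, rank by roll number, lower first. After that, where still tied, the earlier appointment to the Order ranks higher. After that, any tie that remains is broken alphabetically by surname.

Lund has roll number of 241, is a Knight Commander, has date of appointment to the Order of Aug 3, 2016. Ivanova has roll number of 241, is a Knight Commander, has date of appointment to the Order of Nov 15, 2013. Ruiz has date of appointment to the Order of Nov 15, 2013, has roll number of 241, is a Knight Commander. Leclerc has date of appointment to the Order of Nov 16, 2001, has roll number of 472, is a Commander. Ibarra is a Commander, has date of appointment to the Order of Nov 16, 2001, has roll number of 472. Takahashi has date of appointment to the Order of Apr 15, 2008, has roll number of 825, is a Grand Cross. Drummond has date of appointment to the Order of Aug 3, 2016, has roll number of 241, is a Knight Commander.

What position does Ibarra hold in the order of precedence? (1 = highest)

By grade within the Order: Takahashi (Grand Cross); then Ivanova, Ruiz, Drummond and Lund (Knight Commander); then Ibarra and Leclerc (Commander).
Ivanova, Ruiz, Drummond and Lund all have roll number 241, so the next rule applies.
Among Ivanova, Ruiz, Drummond and Lund, by date of appointment to the Order (earlier first): Ivanova and Ruiz (Nov 15, 2013) before Drummond and Lund (Aug 3, 2016).
Among Ivanova and Ruiz, alphabetically by surname: Ivanova before Ruiz.
Among Drummond and Lund, alphabetically by surname: Drummond before Lund.
Ibarra and Leclerc both have roll number 472, so the next rule applies.
Ibarra and Leclerc both have date of appointment to the Order Nov 16, 2001, so the next rule applies.
Among Ibarra and Leclerc, alphabetically by surname: Ibarra before Leclerc.
Order: Takahashi, Ivanova, Ruiz, Drummond, Lund, Ibarra, Leclerc. So position 6.

6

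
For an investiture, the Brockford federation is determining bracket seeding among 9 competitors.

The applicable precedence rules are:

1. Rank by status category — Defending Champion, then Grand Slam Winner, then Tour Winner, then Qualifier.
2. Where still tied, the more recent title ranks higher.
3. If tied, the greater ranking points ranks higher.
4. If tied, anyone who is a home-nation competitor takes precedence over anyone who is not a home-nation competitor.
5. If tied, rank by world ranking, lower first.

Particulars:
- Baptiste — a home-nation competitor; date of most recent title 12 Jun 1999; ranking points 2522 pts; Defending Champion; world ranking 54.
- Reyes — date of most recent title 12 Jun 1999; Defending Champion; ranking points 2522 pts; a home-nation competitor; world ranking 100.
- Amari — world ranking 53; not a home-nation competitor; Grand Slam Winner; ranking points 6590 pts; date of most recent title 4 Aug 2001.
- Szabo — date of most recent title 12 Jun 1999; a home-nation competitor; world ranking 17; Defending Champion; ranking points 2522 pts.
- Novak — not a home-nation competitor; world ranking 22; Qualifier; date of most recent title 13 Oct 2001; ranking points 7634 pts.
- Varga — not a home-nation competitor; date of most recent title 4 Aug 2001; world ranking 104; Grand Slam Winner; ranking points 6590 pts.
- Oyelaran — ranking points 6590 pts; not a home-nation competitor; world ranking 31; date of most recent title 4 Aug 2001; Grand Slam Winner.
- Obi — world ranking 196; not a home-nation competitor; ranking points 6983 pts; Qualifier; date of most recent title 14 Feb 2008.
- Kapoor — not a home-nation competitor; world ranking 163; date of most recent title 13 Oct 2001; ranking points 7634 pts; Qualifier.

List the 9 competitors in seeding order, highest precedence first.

By status category: Szabo, Baptiste and Reyes (Defending Champion); then Oyelaran, Amari and Varga (Grand Slam Winner); then Obi, Novak and Kapoor (Qualifier).
Szabo, Baptiste and Reyes all have date of most recent title 12 Jun 1999, so the next rule applies.
Szabo, Baptiste and Reyes all have ranking points 2522 pts, so the next rule applies.
Szabo, Baptiste and Reyes are each a home-nation competitor, so the next rule applies.
Among Szabo, Baptiste and Reyes, by world ranking (lower first): Szabo (17) before Baptiste (54) before Reyes (100).
Oyelaran, Amari and Varga all have date of most recent title 4 Aug 2001, so the next rule applies.
Oyelaran, Amari and Varga all have ranking points 6590 pts, so the next rule applies.
Oyelaran, Amari and Varga are each not a home-nation competitor, so the next rule applies.
Among Oyelaran, Amari and Varga, by world ranking (lower first): Oyelaran (31) before Amari (53) before Varga (104).
Among Obi, Novak and Kapoor, by date of most recent title (later first): Obi (14 Feb 2008) before Novak and Kapoor (13 Oct 2001).
Novak and Kapoor both have ranking points 7634 pts, so the next rule applies.
Novak and Kapoor are each not a home-nation competitor, so the next rule applies.
Among Novak and Kapoor, by world ranking (lower first): Novak (22) before Kapoor (163).
Full order: Szabo, Baptiste, Reyes, Oyelaran, Amari, Varga, Obi, Novak, Kapoor.

Szabo, Baptiste, Reyes, Oyelaran, Amari, Varga, Obi, Novak, Kapoor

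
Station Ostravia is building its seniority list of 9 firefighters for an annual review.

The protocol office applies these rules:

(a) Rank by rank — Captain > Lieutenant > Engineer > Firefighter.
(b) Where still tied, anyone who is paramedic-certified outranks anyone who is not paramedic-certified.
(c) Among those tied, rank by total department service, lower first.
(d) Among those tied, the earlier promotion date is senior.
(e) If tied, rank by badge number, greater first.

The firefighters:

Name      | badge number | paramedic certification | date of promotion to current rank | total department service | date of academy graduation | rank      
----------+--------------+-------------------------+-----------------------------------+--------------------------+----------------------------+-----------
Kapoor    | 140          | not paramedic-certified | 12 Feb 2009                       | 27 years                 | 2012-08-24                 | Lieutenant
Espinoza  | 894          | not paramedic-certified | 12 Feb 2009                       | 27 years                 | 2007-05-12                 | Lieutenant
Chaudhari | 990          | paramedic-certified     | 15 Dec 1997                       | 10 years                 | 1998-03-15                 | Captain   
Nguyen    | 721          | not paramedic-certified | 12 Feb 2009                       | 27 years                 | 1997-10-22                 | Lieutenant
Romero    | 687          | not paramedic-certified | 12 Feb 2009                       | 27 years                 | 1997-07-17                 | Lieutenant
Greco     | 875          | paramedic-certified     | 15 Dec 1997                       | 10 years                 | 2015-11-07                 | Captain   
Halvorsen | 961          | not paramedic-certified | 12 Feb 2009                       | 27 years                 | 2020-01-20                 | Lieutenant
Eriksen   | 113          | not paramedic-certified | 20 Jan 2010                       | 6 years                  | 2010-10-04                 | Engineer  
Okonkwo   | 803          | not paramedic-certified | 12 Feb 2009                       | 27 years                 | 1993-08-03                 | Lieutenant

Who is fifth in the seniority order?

By rank: Chaudhari and Greco (Captain); then Halvorsen, Espinoza, Okonkwo, Nguyen, Romero and Kapoor (Lieutenant); then Eriksen (Engineer).
Chaudhari and Greco are each paramedic-certified, so the next rule applies.
Chaudhari and Greco both have total department service 10 years, so the next rule applies.
Chaudhari and Greco both have date of promotion to current rank 15 Dec 1997, so the next rule applies.
Among Chaudhari and Greco, by badge number (higher first): Chaudhari (990) before Greco (875).
Halvorsen, Espinoza, Okonkwo, Nguyen, Romero and Kapoor are each not paramedic-certified, so the next rule applies.
Halvorsen, Espinoza, Okonkwo, Nguyen, Romero and Kapoor all have total department service 27 years, so the next rule applies.
Halvorsen, Espinoza, Okonkwo, Nguyen, Romero and Kapoor all have date of promotion to current rank 12 Feb 2009, so the next rule applies.
Among Halvorsen, Espinoza, Okonkwo, Nguyen, Romero and Kapoor, by badge number (higher first): Halvorsen (961) before Espinoza (894) before Okonkwo (803) before Nguyen (721) before Romero (687) before Kapoor (140).
Order: Chaudhari, Greco, Halvorsen, Espinoza, Okonkwo, Nguyen, Romero, Kapoor, Eriksen.

Okonkwo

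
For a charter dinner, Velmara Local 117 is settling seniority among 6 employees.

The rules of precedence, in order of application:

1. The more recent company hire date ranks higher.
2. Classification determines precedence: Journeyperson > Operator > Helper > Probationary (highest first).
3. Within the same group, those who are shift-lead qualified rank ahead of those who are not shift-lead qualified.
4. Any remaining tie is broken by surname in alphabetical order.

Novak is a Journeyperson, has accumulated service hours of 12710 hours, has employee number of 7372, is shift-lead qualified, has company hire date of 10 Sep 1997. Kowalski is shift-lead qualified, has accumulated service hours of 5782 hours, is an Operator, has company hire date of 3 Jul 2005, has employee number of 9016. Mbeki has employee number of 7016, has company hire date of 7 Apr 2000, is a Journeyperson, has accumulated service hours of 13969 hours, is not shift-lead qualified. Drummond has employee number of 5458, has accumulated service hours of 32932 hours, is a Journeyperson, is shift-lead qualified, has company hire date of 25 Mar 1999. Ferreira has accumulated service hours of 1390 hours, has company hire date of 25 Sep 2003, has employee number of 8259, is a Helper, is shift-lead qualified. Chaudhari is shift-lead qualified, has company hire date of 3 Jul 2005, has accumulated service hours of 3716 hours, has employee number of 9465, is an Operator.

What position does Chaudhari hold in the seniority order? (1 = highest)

1

By company hire date (later first): Chaudhari and Kowalski (both 3 Jul 2005); then Ferreira (25 Sep 2003); then Mbeki (7 Apr 2000); then Drummond (25 Mar 1999); then Novak (10 Sep 1997).
Chaudhari and Kowalski are each Operator, so the next rule applies.
Chaudhari and Kowalski are each shift-lead qualified, so the next rule applies.
Among Chaudhari and Kowalski, alphabetically by surname: Chaudhari before Kowalski.
Order: Chaudhari, Kowalski, Ferreira, Mbeki, Drummond, Novak. So position 1.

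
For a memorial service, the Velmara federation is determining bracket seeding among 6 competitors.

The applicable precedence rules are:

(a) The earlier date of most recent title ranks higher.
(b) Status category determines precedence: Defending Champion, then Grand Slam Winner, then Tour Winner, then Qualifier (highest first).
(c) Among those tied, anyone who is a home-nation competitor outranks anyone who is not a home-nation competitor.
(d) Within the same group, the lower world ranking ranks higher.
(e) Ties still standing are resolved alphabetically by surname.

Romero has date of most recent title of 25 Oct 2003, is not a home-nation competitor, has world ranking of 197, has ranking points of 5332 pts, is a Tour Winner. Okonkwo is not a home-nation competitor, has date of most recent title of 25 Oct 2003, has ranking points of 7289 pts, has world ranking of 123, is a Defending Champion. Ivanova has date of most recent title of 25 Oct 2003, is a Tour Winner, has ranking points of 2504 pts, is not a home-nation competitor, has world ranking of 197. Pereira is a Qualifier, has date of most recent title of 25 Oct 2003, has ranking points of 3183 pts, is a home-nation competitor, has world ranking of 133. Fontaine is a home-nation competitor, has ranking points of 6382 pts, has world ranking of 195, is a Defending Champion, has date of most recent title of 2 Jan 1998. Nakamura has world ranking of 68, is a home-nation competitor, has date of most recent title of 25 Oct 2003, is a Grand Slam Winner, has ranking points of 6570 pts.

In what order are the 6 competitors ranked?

Fontaine, Okonkwo, Nakamura, Ivanova, Romero, Pereira

By date of most recent title (earlier first): Fontaine (2 Jan 1998); then Okonkwo, Nakamura, Ivanova, Romero and Pereira (each 25 Oct 2003).
Among Okonkwo, Nakamura, Ivanova, Romero and Pereira, by status category: Okonkwo (Defending Champion) before Nakamura (Grand Slam Winner) before Ivanova and Romero (Tour Winner) before Pereira (Qualifier).
Ivanova and Romero are each not a home-nation competitor, so the next rule applies.
Ivanova and Romero both have world ranking 197, so the next rule applies.
Among Ivanova and Romero, alphabetically by surname: Ivanova before Romero.
Full order: Fontaine, Okonkwo, Nakamura, Ivanova, Romero, Pereira.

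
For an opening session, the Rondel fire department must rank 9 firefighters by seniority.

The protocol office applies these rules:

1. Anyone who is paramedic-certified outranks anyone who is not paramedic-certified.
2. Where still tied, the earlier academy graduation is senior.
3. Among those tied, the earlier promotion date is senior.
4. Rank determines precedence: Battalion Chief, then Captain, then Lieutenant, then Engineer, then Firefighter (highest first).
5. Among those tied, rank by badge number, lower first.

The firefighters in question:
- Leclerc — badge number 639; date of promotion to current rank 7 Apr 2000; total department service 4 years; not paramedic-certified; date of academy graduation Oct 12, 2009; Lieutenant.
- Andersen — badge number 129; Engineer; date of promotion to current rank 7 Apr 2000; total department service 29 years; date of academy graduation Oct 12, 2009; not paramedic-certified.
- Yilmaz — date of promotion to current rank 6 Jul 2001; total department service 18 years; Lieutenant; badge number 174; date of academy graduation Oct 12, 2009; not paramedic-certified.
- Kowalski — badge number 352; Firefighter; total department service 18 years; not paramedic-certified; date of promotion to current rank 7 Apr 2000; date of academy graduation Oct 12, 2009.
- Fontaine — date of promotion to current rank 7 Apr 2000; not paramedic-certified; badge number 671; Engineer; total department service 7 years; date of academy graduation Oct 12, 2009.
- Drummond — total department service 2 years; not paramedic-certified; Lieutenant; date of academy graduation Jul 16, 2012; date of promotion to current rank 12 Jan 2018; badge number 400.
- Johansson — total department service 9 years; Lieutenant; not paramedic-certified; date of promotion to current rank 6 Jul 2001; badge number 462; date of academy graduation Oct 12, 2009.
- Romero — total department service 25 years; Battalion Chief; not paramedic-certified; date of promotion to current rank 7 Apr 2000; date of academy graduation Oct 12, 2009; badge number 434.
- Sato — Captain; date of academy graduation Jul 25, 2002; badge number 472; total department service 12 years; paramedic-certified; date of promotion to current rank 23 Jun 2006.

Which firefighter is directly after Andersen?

Fontaine

By the first rule: Sato (paramedic-certified); then Romero, Leclerc, Andersen, Fontaine, Kowalski, Yilmaz, Johansson and Drummond (each not paramedic-certified).
Among Romero, Leclerc, Andersen, Fontaine, Kowalski, Yilmaz, Johansson and Drummond, by date of academy graduation (earlier first): Romero, Leclerc, Andersen, Fontaine, Kowalski, Yilmaz and Johansson (Oct 12, 2009) before Drummond (Jul 16, 2012).
Among Romero, Leclerc, Andersen, Fontaine, Kowalski, Yilmaz and Johansson, by date of promotion to current rank (earlier first): Romero, Leclerc, Andersen, Fontaine and Kowalski (7 Apr 2000) before Yilmaz and Johansson (6 Jul 2001).
Among Romero, Leclerc, Andersen, Fontaine and Kowalski, by rank: Romero (Battalion Chief) before Leclerc (Lieutenant) before Andersen and Fontaine (Engineer) before Kowalski (Firefighter).
Among Andersen and Fontaine, by badge number (lower first): Andersen (129) before Fontaine (671).
Yilmaz and Johansson are each Lieutenant, so the next rule applies.
Among Yilmaz and Johansson, by badge number (lower first): Yilmaz (174) before Johansson (462).
Order: Sato, Romero, Leclerc, Andersen, Fontaine, Kowalski, Yilmaz, Johansson, Drummond.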